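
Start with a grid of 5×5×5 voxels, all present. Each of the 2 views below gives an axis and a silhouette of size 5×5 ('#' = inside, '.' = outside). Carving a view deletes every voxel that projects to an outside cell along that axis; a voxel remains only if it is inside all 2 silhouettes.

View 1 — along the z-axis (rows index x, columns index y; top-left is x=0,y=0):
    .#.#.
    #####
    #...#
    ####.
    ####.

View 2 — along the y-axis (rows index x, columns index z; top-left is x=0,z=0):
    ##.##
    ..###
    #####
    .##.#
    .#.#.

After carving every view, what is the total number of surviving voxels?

53 voxels

start: 5×5×5 = 125 voxels
after view 1 [z-axis, 17 of 25 cells solid] → remaining = 85
after view 2 [y-axis, 17 of 25 cells solid] → remaining = 53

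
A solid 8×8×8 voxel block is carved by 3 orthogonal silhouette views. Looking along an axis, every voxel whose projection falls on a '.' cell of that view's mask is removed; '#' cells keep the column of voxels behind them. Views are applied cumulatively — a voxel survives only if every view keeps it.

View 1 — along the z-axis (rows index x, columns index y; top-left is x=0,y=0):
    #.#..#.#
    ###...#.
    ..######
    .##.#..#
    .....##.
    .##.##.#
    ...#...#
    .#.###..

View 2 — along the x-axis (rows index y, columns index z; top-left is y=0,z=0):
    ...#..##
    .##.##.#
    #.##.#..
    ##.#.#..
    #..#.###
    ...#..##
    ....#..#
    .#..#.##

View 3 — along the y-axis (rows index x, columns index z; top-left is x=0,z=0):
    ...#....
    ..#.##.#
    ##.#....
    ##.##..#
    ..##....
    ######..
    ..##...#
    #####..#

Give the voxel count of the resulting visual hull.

initial block: 8^3 = 512
[1] z-view keeps 31 columns → grid now 248
[2] x-view keeps 30 columns → grid now 119
[3] y-view keeps 30 columns → grid now 61

61 voxels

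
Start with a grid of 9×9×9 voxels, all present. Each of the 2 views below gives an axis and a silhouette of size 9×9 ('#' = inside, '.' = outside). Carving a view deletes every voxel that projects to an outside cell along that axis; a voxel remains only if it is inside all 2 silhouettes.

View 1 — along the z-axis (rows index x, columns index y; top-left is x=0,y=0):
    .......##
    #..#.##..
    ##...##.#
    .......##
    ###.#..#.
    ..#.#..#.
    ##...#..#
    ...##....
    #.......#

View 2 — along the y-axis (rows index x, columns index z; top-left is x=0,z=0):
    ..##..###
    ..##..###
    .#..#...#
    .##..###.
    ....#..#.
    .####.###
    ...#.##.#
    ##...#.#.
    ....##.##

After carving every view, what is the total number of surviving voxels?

118 voxels

full grid |V| = 729
[1] z-view keeps 29 columns → grid now 261
[2] y-view keeps 39 columns → grid now 118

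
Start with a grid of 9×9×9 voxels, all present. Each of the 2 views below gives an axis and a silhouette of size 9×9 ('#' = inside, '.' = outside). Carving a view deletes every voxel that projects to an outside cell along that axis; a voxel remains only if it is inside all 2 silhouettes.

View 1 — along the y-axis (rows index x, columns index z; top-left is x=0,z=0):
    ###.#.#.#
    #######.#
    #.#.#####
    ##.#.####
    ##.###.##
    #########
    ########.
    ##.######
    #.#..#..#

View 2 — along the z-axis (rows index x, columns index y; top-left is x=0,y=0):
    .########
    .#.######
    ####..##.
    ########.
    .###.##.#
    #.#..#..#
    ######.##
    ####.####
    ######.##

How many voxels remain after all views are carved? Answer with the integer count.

|visual hull| = 440

initial block: 9^3 = 729
[1] y-view keeps 64 columns → grid now 576
[2] z-view keeps 63 columns → grid now 440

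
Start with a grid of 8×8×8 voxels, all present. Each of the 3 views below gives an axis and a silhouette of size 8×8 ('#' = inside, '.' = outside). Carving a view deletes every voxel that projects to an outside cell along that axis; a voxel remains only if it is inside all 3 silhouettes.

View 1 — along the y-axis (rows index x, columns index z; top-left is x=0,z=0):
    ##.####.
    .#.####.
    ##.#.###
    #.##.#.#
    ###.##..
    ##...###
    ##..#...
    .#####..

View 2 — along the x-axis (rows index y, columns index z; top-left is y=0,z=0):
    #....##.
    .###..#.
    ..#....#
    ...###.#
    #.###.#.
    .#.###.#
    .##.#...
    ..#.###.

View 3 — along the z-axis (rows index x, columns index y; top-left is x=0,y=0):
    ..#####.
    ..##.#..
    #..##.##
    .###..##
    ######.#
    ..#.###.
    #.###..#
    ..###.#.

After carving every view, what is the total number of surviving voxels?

before carving: 512 voxels (8×8×8)
after view 1 [y-axis, 40 of 64 cells solid] → remaining = 320
after view 2 [x-axis, 30 of 64 cells solid] → remaining = 146
after view 3 [z-axis, 38 of 64 cells solid] → remaining = 80

voxel count = 80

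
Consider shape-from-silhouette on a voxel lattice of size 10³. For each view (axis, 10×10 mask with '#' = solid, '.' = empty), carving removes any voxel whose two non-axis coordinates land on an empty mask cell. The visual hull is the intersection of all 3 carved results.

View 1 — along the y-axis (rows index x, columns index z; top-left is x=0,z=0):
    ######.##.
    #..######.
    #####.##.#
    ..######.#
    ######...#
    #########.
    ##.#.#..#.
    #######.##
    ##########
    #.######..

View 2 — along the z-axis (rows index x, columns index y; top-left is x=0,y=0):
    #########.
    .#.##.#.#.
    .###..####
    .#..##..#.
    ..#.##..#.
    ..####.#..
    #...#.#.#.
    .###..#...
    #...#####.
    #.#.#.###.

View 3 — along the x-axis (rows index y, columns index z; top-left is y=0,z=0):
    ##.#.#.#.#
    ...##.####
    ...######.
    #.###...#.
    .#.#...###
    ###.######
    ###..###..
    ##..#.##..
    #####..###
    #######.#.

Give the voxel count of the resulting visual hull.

initial block: 10^3 = 1000
V1 y: intersect with XZ mask (77 set) -- 770 left
V2 z: intersect with XY mask (54 set) -- 422 left
V3 x: intersect with YZ mask (64 set) -- 266 left

|visual hull| = 266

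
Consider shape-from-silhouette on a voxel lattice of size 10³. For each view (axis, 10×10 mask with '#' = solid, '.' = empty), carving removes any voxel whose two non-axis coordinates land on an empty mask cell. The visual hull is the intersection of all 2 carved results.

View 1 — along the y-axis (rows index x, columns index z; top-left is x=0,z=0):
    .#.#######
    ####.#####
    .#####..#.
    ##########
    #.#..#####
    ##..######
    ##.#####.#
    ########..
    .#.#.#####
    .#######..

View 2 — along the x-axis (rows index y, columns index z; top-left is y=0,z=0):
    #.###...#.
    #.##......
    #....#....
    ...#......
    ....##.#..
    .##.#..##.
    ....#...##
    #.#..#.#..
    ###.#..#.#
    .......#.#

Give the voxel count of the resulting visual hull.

254 voxels

before carving: 1000 voxels (10×10×10)
carve view 1 (along y, XZ-mask fill 78/100): 780 voxels remain
carve view 2 (along x, YZ-mask fill 34/100): 254 voxels remain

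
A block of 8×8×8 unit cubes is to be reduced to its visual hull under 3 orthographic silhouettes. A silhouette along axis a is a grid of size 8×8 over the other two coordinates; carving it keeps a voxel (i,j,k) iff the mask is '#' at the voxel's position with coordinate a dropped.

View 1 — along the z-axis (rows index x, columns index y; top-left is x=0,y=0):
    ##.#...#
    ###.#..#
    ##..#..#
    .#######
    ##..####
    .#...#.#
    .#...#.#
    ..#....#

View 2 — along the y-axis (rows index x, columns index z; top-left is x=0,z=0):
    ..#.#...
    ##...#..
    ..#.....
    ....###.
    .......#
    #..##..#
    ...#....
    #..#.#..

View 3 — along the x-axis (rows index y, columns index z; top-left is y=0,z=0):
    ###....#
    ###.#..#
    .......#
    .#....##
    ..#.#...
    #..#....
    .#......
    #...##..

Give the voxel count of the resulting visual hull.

start: 8×8×8 = 512 voxels
[1] z-view keeps 34 columns → grid now 272
[2] y-view keeps 18 columns → grid now 75
[3] x-view keeps 21 columns → grid now 30

remaining voxels: 30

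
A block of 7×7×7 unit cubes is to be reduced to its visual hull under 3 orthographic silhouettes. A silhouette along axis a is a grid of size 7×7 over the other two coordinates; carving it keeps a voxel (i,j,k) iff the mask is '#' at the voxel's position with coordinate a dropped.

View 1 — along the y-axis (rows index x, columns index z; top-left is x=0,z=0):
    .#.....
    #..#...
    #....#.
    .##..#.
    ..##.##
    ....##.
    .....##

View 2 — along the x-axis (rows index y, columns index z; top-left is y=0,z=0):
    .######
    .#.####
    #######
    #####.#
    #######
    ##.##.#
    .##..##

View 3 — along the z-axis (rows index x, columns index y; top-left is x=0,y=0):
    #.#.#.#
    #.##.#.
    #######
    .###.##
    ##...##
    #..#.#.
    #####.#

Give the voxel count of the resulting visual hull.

voxel count = 58

full grid |V| = 343
carve view 1 (along y, XZ-mask fill 16/49): 112 voxels remain
carve view 2 (along x, YZ-mask fill 40/49): 89 voxels remain
carve view 3 (along z, XY-mask fill 33/49): 58 voxels remain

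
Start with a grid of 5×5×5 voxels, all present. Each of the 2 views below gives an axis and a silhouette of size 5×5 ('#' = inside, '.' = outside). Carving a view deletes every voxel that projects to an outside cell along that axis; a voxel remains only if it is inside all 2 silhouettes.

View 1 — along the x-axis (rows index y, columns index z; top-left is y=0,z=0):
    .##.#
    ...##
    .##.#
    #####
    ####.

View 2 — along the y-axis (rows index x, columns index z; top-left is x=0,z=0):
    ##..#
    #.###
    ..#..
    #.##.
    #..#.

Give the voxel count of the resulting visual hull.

start: 5×5×5 = 125 voxels
V1 x: intersect with YZ mask (17 set) -- 85 left
V2 y: intersect with XZ mask (13 set) -- 41 left

41 voxels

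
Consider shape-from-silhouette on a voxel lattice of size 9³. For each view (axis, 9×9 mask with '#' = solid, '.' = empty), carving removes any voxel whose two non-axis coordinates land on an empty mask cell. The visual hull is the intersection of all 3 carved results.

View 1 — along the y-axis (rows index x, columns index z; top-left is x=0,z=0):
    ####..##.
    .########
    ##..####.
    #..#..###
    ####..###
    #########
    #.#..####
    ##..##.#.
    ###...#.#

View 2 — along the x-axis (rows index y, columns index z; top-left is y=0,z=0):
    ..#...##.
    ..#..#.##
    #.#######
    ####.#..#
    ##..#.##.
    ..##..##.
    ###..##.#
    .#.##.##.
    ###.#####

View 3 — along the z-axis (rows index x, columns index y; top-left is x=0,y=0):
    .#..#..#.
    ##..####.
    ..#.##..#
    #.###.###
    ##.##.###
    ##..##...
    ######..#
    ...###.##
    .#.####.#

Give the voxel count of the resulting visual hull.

voxel count = 188

initial block: 9^3 = 729
step 1: project along y, AND mask (57/81) → |grid| = 513
step 2: project along x, AND mask (49/81) → |grid| = 320
step 3: project along z, AND mask (49/81) → |grid| = 188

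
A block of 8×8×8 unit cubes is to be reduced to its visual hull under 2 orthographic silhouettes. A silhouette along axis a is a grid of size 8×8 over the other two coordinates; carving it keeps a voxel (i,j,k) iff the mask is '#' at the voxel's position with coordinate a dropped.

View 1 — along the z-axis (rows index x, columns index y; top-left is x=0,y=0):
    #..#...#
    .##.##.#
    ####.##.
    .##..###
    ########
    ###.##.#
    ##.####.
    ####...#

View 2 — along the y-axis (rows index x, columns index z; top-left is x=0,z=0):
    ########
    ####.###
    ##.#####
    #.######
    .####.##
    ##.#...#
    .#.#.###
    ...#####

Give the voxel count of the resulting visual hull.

voxel count = 263

start: 8×8×8 = 512 voxels
step 1: project along z, AND mask (44/64) → |grid| = 352
step 2: project along y, AND mask (49/64) → |grid| = 263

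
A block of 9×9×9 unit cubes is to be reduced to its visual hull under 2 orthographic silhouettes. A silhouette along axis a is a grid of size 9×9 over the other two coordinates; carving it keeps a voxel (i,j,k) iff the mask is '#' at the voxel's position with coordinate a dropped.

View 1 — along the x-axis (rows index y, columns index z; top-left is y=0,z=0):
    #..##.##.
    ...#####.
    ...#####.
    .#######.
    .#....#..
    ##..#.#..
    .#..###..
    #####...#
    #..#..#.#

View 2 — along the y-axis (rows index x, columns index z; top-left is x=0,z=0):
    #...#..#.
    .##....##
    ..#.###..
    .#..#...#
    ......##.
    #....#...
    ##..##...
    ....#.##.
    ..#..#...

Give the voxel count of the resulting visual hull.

before carving: 729 voxels (9×9×9)
  1. axis=0 (YZ plane), |mask|=42  ⇒  voxels=378
  2. axis=1 (XZ plane), |mask|=27  ⇒  voxels=128

voxel count = 128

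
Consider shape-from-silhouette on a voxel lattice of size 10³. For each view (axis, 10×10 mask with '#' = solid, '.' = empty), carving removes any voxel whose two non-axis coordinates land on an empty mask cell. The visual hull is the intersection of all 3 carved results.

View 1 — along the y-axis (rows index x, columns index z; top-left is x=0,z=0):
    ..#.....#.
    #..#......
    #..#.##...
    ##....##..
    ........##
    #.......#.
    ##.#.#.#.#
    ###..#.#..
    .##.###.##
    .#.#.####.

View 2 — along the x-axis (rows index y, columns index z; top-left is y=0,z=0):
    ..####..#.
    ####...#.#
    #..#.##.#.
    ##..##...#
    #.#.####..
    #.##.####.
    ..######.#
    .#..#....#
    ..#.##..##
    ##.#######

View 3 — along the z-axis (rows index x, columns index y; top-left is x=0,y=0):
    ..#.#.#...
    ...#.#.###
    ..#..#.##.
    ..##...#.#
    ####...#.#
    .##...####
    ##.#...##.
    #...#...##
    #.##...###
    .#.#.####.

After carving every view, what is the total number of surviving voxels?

108 voxels

full grid |V| = 1000
step 1: project along y, AND mask (40/100) → |grid| = 400
step 2: project along x, AND mask (58/100) → |grid| = 228
step 3: project along z, AND mask (49/100) → |grid| = 108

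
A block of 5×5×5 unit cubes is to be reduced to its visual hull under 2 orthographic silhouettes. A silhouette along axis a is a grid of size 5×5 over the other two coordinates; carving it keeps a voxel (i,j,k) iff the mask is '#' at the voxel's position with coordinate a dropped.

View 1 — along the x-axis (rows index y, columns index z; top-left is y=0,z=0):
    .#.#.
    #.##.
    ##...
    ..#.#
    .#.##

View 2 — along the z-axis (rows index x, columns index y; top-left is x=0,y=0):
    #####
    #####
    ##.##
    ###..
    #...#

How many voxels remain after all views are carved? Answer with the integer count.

full grid |V| = 125
  1. axis=0 (YZ plane), |mask|=12  ⇒  voxels=60
  2. axis=2 (XY plane), |mask|=19  ⇒  voxels=46

|visual hull| = 46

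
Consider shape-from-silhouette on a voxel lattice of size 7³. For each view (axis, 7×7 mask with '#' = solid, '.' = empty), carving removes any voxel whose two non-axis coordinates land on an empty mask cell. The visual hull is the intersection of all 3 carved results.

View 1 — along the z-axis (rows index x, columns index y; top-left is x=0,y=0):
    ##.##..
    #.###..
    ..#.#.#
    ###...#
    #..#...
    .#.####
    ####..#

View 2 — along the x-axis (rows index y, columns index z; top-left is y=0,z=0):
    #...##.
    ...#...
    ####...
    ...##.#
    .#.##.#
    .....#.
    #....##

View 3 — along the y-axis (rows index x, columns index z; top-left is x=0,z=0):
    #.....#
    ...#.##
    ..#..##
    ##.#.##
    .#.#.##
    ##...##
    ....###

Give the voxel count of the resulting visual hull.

before carving: 343 voxels (7×7×7)
[1] z-view keeps 27 columns → grid now 189
[2] x-view keeps 19 columns → grid now 79
[3] y-view keeps 24 columns → grid now 38

remaining voxels: 38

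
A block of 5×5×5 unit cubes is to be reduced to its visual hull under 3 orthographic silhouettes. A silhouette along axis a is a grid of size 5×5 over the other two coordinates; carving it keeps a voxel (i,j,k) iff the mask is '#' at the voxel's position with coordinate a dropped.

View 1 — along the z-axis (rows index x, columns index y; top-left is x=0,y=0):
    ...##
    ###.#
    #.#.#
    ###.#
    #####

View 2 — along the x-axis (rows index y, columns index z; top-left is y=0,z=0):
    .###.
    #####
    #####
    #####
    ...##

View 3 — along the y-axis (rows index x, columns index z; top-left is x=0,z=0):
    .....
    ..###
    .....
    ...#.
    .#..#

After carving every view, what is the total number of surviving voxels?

before carving: 125 voxels (5×5×5)
step 1: project along z, AND mask (18/25) → |grid| = 90
step 2: project along x, AND mask (20/25) → |grid| = 67
step 3: project along y, AND mask (6/25) → |grid| = 22

|visual hull| = 22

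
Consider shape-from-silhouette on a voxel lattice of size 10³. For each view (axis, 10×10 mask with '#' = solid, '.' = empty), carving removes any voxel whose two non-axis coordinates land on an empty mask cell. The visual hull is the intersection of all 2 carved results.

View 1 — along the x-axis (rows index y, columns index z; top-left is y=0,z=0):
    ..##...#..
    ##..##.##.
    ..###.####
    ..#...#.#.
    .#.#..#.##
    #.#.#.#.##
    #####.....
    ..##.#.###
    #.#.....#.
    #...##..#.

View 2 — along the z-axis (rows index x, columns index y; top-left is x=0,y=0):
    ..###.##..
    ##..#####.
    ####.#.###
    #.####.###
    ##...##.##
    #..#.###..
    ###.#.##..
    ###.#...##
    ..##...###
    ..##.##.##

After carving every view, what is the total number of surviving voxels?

remaining voxels: 296

before carving: 1000 voxels (10×10×10)
step 1: project along x, AND mask (48/100) → |grid| = 480
step 2: project along z, AND mask (62/100) → |grid| = 296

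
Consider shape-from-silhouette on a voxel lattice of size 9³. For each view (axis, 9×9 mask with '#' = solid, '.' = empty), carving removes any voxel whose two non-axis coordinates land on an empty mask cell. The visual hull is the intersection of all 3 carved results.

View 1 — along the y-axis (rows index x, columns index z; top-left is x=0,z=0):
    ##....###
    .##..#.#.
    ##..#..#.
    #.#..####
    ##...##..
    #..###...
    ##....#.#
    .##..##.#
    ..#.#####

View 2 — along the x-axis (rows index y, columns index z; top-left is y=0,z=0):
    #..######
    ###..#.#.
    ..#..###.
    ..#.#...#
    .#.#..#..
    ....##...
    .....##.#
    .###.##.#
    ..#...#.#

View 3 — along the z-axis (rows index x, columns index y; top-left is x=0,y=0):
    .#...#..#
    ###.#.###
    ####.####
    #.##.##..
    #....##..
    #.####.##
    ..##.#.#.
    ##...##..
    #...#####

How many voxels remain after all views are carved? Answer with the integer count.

|visual hull| = 95

initial block: 9^3 = 729
V1 y: intersect with XZ mask (42 set) -- 378 left
V2 x: intersect with YZ mask (36 set) -- 174 left
V3 z: intersect with XY mask (47 set) -- 95 left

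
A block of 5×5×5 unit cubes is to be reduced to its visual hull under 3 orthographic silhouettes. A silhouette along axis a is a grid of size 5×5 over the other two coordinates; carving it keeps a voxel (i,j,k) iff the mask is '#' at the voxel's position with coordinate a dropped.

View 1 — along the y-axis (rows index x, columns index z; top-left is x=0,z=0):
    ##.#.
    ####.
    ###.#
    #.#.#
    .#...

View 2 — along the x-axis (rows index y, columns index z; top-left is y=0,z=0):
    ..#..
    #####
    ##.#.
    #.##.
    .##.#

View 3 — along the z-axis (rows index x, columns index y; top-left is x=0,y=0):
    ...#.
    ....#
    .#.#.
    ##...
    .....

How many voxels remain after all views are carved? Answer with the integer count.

before carving: 125 voxels (5×5×5)
after view 1 [y-axis, 15 of 25 cells solid] → remaining = 75
after view 2 [x-axis, 15 of 25 cells solid] → remaining = 46
after view 3 [z-axis, 6 of 25 cells solid] → remaining = 14

|visual hull| = 14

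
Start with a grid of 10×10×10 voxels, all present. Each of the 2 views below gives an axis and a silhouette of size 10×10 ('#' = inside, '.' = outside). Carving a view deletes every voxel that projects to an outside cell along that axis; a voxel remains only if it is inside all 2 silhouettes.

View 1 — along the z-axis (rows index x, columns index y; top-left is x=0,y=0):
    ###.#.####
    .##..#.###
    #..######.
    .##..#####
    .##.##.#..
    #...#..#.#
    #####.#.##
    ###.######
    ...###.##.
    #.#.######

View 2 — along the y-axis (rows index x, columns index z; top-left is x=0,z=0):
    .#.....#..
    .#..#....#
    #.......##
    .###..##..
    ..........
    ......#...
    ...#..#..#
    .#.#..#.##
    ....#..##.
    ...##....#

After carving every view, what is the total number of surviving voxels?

full grid |V| = 1000
step 1: project along z, AND mask (67/100) → |grid| = 670
step 2: project along y, AND mask (28/100) → |grid| = 202

voxel count = 202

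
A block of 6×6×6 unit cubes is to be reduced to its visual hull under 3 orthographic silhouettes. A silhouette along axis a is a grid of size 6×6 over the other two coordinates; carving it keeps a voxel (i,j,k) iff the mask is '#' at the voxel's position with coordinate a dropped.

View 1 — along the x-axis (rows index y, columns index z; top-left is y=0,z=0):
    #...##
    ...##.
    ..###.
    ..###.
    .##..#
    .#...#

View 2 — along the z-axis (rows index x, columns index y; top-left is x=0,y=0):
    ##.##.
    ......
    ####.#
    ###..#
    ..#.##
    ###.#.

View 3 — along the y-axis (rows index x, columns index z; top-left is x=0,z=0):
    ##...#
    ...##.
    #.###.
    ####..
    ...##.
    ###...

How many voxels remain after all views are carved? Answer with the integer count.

start: 6×6×6 = 216 voxels
[1] x-view keeps 16 columns → grid now 96
[2] z-view keeps 20 columns → grid now 53
[3] y-view keeps 18 columns → grid now 25

remaining voxels: 25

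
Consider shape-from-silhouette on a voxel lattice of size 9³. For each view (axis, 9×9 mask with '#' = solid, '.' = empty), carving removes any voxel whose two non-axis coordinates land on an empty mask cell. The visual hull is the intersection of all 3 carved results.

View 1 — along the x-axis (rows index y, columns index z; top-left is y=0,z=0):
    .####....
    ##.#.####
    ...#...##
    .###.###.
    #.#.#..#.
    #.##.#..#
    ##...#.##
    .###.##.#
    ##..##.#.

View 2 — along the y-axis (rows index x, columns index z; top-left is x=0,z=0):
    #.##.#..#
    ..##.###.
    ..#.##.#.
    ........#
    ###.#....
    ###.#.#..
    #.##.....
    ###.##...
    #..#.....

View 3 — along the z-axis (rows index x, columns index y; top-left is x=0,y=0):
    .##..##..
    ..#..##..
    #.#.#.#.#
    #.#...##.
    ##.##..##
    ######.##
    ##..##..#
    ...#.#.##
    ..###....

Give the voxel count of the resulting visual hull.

remaining voxels: 96

start: 9×9×9 = 729 voxels
V1 x: intersect with YZ mask (45 set) -- 405 left
V2 y: intersect with XZ mask (34 set) -- 171 left
V3 z: intersect with XY mask (42 set) -- 96 left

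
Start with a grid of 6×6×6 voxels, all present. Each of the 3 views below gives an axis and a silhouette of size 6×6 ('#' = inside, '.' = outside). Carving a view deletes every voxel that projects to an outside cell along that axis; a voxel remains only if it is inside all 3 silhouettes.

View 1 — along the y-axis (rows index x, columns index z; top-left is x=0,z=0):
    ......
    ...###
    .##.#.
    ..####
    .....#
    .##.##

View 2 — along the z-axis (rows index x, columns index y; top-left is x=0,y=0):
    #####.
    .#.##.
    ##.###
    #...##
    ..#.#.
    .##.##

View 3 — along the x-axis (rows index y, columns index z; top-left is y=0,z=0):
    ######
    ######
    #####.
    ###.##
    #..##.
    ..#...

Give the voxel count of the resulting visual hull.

before carving: 216 voxels (6×6×6)
V1 y: intersect with XZ mask (15 set) -- 90 left
V2 z: intersect with XY mask (22 set) -- 54 left
V3 x: intersect with YZ mask (26 set) -- 34 left

remaining voxels: 34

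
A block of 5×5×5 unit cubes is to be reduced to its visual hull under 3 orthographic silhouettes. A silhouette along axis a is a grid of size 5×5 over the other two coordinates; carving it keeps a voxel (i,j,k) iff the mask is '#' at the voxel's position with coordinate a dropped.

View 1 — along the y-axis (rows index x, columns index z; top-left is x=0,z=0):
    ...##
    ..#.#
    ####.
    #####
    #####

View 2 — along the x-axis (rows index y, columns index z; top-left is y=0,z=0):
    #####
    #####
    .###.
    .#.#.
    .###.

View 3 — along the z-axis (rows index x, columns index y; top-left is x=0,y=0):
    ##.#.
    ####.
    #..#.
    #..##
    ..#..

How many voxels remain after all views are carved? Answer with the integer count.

remaining voxels: 29

full grid |V| = 125
after view 1 [y-axis, 18 of 25 cells solid] → remaining = 90
after view 2 [x-axis, 18 of 25 cells solid] → remaining = 65
after view 3 [z-axis, 13 of 25 cells solid] → remaining = 29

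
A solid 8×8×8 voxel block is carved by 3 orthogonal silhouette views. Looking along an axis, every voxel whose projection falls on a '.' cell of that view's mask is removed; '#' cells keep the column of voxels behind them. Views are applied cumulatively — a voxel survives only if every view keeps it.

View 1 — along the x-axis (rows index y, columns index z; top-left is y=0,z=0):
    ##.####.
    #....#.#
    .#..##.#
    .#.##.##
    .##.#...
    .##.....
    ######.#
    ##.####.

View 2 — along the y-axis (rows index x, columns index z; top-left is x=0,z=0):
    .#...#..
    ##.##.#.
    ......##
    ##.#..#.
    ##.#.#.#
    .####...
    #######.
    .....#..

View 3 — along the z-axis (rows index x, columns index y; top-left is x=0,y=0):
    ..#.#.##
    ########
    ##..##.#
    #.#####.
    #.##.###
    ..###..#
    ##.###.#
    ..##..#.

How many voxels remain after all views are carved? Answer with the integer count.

remaining voxels: 103

initial block: 8^3 = 512
step 1: project along x, AND mask (36/64) → |grid| = 288
step 2: project along y, AND mask (30/64) → |grid| = 142
step 3: project along z, AND mask (42/64) → |grid| = 103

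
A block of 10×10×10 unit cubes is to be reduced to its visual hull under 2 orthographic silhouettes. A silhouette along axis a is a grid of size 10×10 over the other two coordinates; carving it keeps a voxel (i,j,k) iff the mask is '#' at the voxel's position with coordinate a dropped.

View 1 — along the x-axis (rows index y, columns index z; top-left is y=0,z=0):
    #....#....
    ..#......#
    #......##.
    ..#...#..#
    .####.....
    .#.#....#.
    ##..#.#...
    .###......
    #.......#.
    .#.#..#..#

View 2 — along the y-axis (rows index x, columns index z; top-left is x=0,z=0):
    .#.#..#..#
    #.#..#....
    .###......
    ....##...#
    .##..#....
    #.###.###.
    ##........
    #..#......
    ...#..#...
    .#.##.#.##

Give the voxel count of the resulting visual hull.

voxel count = 118

start: 10×10×10 = 1000 voxels
  1. axis=0 (YZ plane), |mask|=30  ⇒  voxels=300
  2. axis=1 (XZ plane), |mask|=35  ⇒  voxels=118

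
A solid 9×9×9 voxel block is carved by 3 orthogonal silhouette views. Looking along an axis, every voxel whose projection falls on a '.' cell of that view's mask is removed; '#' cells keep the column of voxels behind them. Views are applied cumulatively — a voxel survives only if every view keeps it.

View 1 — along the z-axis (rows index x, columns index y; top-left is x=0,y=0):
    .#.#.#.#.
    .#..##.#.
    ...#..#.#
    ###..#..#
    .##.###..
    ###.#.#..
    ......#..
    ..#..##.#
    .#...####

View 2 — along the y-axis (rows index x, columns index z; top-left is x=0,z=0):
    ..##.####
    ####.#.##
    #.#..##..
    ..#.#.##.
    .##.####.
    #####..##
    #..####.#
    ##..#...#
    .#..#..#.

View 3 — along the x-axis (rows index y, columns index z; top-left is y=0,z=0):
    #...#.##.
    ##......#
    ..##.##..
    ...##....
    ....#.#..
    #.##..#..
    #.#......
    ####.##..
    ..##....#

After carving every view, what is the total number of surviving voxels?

remaining voxels: 57

before carving: 729 voxels (9×9×9)
V1 z: intersect with XY mask (36 set) -- 324 left
V2 y: intersect with XZ mask (47 set) -- 186 left
V3 x: intersect with YZ mask (30 set) -- 57 left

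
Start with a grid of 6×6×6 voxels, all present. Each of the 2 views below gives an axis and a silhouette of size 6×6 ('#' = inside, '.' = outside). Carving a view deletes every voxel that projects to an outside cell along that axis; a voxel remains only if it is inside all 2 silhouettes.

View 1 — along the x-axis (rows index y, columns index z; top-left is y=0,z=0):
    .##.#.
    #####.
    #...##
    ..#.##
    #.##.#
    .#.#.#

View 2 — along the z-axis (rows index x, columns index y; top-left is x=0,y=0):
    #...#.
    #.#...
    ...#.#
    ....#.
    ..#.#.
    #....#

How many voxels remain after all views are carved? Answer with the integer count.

initial block: 6^3 = 216
  1. axis=0 (YZ plane), |mask|=21  ⇒  voxels=126
  2. axis=2 (XY plane), |mask|=11  ⇒  voxels=36

voxel count = 36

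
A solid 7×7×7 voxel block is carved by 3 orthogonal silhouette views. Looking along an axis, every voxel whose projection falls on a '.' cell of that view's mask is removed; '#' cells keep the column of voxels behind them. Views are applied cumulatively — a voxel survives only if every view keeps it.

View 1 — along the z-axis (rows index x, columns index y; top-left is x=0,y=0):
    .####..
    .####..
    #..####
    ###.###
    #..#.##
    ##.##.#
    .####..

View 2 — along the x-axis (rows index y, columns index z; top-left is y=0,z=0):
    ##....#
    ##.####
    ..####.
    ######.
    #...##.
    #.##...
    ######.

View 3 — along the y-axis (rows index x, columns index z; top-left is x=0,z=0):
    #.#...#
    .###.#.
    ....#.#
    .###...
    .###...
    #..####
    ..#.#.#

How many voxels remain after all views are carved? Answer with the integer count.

voxel count = 65

start: 7×7×7 = 343 voxels
V1 z: intersect with XY mask (32 set) -- 224 left
V2 x: intersect with YZ mask (31 set) -- 145 left
V3 y: intersect with XZ mask (23 set) -- 65 left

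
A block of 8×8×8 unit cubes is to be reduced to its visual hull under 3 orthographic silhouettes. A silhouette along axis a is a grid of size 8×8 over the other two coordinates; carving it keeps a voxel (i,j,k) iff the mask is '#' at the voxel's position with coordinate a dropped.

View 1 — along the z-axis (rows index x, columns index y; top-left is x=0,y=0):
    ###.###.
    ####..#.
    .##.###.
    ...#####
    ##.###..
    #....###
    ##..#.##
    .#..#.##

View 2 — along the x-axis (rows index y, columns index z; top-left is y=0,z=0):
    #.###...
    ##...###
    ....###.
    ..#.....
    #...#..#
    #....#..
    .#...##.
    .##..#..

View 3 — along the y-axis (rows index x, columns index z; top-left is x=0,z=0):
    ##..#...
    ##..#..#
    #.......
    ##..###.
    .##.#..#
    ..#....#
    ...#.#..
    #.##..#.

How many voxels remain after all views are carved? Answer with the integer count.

start: 8×8×8 = 512 voxels
after view 1 [z-axis, 39 of 64 cells solid] → remaining = 312
after view 2 [x-axis, 24 of 64 cells solid] → remaining = 123
after view 3 [y-axis, 25 of 64 cells solid] → remaining = 46

46 voxels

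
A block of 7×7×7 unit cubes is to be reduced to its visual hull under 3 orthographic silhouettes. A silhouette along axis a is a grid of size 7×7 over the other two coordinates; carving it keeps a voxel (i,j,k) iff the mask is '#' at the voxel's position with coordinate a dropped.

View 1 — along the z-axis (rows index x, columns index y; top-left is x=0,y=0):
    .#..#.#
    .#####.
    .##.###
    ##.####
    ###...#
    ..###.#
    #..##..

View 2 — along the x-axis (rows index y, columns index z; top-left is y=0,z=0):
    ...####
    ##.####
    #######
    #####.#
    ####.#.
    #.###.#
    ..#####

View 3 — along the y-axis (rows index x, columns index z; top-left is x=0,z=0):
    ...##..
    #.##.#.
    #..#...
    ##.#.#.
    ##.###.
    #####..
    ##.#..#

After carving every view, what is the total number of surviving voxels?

remaining voxels: 90

start: 7×7×7 = 343 voxels
after view 1 [z-axis, 30 of 49 cells solid] → remaining = 210
after view 2 [x-axis, 38 of 49 cells solid] → remaining = 164
after view 3 [y-axis, 26 of 49 cells solid] → remaining = 90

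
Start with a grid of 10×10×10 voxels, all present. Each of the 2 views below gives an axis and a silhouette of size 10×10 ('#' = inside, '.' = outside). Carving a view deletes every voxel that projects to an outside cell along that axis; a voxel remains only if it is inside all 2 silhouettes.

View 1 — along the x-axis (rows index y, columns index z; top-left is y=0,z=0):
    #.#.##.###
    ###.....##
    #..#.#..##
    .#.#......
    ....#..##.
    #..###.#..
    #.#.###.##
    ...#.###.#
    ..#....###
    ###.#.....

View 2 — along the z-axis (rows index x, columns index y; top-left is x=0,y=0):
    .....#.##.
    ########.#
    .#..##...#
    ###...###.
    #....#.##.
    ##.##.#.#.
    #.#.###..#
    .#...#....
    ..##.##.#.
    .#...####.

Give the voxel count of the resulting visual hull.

start: 10×10×10 = 1000 voxels
[1] x-view keeps 47 columns → grid now 470
[2] z-view keeps 50 columns → grid now 246

246 voxels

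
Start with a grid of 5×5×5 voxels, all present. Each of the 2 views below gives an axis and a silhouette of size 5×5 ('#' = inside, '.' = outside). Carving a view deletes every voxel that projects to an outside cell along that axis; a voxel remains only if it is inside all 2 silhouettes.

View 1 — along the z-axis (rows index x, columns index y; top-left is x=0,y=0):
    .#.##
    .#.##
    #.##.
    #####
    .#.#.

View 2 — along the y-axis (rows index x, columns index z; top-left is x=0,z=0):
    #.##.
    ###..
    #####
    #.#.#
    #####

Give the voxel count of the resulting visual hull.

voxel count = 58

start: 5×5×5 = 125 voxels
  1. axis=2 (XY plane), |mask|=16  ⇒  voxels=80
  2. axis=1 (XZ plane), |mask|=19  ⇒  voxels=58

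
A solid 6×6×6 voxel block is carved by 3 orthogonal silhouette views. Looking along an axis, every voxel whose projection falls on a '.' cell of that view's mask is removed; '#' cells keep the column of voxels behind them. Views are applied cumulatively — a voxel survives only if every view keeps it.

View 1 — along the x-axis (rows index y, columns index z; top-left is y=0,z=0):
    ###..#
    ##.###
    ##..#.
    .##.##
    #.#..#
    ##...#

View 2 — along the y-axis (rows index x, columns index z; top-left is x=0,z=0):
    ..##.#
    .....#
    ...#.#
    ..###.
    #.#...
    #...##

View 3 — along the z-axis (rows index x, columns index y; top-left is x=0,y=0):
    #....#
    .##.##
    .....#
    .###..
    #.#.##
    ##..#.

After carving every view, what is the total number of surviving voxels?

|visual hull| = 25

start: 6×6×6 = 216 voxels
V1 x: intersect with YZ mask (22 set) -- 132 left
V2 y: intersect with XZ mask (14 set) -- 48 left
V3 z: intersect with XY mask (17 set) -- 25 left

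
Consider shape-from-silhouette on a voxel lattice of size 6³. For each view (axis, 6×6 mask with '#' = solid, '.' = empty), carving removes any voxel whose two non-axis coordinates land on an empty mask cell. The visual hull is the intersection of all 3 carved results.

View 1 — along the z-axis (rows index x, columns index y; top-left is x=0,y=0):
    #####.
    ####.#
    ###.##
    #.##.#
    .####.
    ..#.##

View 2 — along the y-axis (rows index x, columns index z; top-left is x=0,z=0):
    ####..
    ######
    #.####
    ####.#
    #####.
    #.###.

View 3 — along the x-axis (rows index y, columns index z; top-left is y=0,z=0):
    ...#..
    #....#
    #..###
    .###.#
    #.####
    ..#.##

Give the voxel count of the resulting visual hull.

|visual hull| = 69

start: 6×6×6 = 216 voxels
[1] z-view keeps 26 columns → grid now 156
[2] y-view keeps 29 columns → grid now 127
[3] x-view keeps 19 columns → grid now 69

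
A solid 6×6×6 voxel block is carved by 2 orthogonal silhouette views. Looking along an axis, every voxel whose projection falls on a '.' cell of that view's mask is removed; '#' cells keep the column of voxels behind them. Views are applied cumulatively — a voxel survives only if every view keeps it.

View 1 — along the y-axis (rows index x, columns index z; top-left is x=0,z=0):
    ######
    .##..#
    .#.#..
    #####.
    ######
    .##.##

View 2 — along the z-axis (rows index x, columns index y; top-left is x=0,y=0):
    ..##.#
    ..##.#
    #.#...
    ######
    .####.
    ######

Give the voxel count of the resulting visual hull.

voxel count = 109

start: 6×6×6 = 216 voxels
[1] y-view keeps 26 columns → grid now 156
[2] z-view keeps 24 columns → grid now 109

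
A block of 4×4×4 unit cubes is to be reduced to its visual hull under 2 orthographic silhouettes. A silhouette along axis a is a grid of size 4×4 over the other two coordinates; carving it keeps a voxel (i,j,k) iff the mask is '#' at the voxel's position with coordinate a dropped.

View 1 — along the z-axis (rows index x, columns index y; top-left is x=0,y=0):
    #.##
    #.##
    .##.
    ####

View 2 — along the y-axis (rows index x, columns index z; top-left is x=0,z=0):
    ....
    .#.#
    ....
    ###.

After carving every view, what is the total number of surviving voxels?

18 voxels

full grid |V| = 64
  1. axis=2 (XY plane), |mask|=12  ⇒  voxels=48
  2. axis=1 (XZ plane), |mask|=5  ⇒  voxels=18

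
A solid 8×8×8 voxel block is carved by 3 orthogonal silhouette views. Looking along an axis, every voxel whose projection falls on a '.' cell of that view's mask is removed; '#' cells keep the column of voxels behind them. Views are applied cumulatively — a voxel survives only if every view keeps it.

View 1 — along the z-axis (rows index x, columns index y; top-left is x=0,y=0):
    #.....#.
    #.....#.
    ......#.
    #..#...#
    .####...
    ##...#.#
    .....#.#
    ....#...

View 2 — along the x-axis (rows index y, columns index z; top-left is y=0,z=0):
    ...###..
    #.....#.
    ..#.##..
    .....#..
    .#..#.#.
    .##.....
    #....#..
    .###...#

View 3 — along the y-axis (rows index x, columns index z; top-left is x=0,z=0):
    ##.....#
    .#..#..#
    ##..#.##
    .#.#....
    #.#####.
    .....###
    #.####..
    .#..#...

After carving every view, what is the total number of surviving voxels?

initial block: 8^3 = 512
  1. axis=2 (XY plane), |mask|=19  ⇒  voxels=152
  2. axis=0 (YZ plane), |mask|=20  ⇒  voxels=49
  3. axis=1 (XZ plane), |mask|=29  ⇒  voxels=22

22 voxels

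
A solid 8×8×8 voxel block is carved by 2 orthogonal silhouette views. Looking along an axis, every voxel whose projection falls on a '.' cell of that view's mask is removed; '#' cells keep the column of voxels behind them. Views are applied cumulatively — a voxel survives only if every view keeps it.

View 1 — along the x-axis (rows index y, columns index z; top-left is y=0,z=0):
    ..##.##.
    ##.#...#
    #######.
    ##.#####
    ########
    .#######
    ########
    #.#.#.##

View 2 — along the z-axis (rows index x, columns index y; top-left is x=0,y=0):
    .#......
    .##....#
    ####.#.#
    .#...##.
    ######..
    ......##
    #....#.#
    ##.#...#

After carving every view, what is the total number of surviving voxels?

remaining voxels: 159

start: 8×8×8 = 512 voxels
after view 1 [x-axis, 50 of 64 cells solid] → remaining = 400
after view 2 [z-axis, 28 of 64 cells solid] → remaining = 159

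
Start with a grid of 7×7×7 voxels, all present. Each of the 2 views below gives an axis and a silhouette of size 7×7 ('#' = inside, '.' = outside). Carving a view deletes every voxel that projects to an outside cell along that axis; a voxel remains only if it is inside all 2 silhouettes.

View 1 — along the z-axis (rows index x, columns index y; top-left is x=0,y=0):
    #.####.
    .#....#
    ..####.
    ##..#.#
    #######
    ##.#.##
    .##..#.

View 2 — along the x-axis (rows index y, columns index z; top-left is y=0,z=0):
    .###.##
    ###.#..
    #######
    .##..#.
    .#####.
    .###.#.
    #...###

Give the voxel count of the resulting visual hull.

full grid |V| = 343
carve view 1 (along z, XY-mask fill 30/49): 210 voxels remain
carve view 2 (along x, YZ-mask fill 32/49): 136 voxels remain

|visual hull| = 136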